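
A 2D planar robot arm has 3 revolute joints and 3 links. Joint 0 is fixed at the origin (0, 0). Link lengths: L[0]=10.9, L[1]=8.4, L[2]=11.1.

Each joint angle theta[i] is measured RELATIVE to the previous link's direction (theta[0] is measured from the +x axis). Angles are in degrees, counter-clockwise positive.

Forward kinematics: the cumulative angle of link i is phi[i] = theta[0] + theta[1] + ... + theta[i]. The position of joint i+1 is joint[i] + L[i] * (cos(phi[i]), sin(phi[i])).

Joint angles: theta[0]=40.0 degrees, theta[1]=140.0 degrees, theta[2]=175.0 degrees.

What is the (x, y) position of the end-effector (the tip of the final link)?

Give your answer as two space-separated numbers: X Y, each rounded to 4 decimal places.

joint[0] = (0.0000, 0.0000)  (base)
link 0: phi[0] = 40 = 40 deg
  cos(40 deg) = 0.7660, sin(40 deg) = 0.6428
  joint[1] = (0.0000, 0.0000) + 10.9 * (0.7660, 0.6428) = (0.0000 + 8.3499, 0.0000 + 7.0064) = (8.3499, 7.0064)
link 1: phi[1] = 40 + 140 = 180 deg
  cos(180 deg) = -1.0000, sin(180 deg) = 0.0000
  joint[2] = (8.3499, 7.0064) + 8.4 * (-1.0000, 0.0000) = (8.3499 + -8.4000, 7.0064 + 0.0000) = (-0.0501, 7.0064)
link 2: phi[2] = 40 + 140 + 175 = 355 deg
  cos(355 deg) = 0.9962, sin(355 deg) = -0.0872
  joint[3] = (-0.0501, 7.0064) + 11.1 * (0.9962, -0.0872) = (-0.0501 + 11.0578, 7.0064 + -0.9674) = (11.0076, 6.0390)
End effector: (11.0076, 6.0390)

Answer: 11.0076 6.0390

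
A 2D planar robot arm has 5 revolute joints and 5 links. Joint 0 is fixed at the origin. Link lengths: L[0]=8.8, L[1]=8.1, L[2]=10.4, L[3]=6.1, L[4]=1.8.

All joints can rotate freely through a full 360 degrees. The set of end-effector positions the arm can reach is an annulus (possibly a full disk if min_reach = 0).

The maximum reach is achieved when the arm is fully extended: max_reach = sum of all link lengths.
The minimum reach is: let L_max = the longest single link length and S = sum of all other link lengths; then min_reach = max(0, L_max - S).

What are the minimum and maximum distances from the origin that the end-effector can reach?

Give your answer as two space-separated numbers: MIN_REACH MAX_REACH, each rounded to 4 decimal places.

Link lengths: [8.8, 8.1, 10.4, 6.1, 1.8]
max_reach = 8.8 + 8.1 + 10.4 + 6.1 + 1.8 = 35.2
L_max = max([8.8, 8.1, 10.4, 6.1, 1.8]) = 10.4
S (sum of others) = 35.2 - 10.4 = 24.8
min_reach = max(0, 10.4 - 24.8) = max(0, -14.4) = 0

Answer: 0.0000 35.2000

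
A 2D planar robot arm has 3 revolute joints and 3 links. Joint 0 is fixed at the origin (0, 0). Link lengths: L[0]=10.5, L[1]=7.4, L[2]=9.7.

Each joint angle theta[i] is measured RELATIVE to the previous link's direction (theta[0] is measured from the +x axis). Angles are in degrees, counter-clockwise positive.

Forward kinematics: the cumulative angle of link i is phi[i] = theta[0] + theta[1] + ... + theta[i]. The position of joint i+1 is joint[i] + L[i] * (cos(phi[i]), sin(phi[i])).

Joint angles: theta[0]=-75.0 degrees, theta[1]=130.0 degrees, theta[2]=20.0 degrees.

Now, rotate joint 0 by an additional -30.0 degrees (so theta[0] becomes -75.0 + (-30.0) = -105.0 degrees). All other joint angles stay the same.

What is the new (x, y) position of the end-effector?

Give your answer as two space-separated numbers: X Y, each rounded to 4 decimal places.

Answer: 10.8480 -0.1559

Derivation:
joint[0] = (0.0000, 0.0000)  (base)
link 0: phi[0] = -105 = -105 deg
  cos(-105 deg) = -0.2588, sin(-105 deg) = -0.9659
  joint[1] = (0.0000, 0.0000) + 10.5 * (-0.2588, -0.9659) = (0.0000 + -2.7176, 0.0000 + -10.1422) = (-2.7176, -10.1422)
link 1: phi[1] = -105 + 130 = 25 deg
  cos(25 deg) = 0.9063, sin(25 deg) = 0.4226
  joint[2] = (-2.7176, -10.1422) + 7.4 * (0.9063, 0.4226) = (-2.7176 + 6.7067, -10.1422 + 3.1274) = (3.9891, -7.0148)
link 2: phi[2] = -105 + 130 + 20 = 45 deg
  cos(45 deg) = 0.7071, sin(45 deg) = 0.7071
  joint[3] = (3.9891, -7.0148) + 9.7 * (0.7071, 0.7071) = (3.9891 + 6.8589, -7.0148 + 6.8589) = (10.8480, -0.1559)
End effector: (10.8480, -0.1559)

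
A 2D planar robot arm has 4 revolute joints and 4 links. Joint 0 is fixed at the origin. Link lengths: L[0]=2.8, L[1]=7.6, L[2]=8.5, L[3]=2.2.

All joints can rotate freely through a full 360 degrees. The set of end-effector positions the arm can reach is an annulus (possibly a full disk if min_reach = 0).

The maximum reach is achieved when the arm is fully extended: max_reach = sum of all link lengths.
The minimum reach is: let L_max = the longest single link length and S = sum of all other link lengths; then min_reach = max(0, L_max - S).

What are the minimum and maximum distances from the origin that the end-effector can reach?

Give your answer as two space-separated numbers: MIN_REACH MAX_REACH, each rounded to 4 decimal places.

Link lengths: [2.8, 7.6, 8.5, 2.2]
max_reach = 2.8 + 7.6 + 8.5 + 2.2 = 21.1
L_max = max([2.8, 7.6, 8.5, 2.2]) = 8.5
S (sum of others) = 21.1 - 8.5 = 12.6
min_reach = max(0, 8.5 - 12.6) = max(0, -4.1) = 0

Answer: 0.0000 21.1000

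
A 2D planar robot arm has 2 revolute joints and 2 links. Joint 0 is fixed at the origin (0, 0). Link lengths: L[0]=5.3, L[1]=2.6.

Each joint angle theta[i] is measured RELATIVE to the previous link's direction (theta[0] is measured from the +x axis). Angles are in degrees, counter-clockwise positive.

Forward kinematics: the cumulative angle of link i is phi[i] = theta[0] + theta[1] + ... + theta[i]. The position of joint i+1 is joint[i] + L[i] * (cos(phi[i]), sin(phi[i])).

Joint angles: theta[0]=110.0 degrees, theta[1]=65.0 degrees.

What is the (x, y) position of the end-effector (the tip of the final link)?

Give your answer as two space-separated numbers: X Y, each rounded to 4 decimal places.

joint[0] = (0.0000, 0.0000)  (base)
link 0: phi[0] = 110 = 110 deg
  cos(110 deg) = -0.3420, sin(110 deg) = 0.9397
  joint[1] = (0.0000, 0.0000) + 5.3 * (-0.3420, 0.9397) = (0.0000 + -1.8127, 0.0000 + 4.9804) = (-1.8127, 4.9804)
link 1: phi[1] = 110 + 65 = 175 deg
  cos(175 deg) = -0.9962, sin(175 deg) = 0.0872
  joint[2] = (-1.8127, 4.9804) + 2.6 * (-0.9962, 0.0872) = (-1.8127 + -2.5901, 4.9804 + 0.2266) = (-4.4028, 5.2070)
End effector: (-4.4028, 5.2070)

Answer: -4.4028 5.2070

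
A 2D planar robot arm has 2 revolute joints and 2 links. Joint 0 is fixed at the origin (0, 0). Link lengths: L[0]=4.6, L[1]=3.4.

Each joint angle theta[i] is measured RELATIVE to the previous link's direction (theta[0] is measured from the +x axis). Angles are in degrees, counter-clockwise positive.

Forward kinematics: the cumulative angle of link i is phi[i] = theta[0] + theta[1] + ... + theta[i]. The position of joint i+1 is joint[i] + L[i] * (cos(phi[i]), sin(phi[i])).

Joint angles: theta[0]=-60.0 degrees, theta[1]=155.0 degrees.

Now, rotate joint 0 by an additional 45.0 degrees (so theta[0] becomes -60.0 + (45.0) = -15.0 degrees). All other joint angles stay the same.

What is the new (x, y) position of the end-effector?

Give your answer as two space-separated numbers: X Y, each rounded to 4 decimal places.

joint[0] = (0.0000, 0.0000)  (base)
link 0: phi[0] = -15 = -15 deg
  cos(-15 deg) = 0.9659, sin(-15 deg) = -0.2588
  joint[1] = (0.0000, 0.0000) + 4.6 * (0.9659, -0.2588) = (0.0000 + 4.4433, 0.0000 + -1.1906) = (4.4433, -1.1906)
link 1: phi[1] = -15 + 155 = 140 deg
  cos(140 deg) = -0.7660, sin(140 deg) = 0.6428
  joint[2] = (4.4433, -1.1906) + 3.4 * (-0.7660, 0.6428) = (4.4433 + -2.6046, -1.1906 + 2.1855) = (1.8387, 0.9949)
End effector: (1.8387, 0.9949)

Answer: 1.8387 0.9949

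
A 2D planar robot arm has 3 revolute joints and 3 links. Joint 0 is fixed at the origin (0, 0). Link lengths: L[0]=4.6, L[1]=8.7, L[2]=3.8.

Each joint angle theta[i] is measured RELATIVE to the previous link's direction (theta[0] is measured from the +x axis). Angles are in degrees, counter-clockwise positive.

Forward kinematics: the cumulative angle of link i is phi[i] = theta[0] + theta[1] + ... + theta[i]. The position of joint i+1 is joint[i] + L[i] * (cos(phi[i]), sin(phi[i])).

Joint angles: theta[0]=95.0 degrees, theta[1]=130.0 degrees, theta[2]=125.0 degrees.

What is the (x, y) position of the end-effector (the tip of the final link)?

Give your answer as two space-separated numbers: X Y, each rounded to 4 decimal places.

joint[0] = (0.0000, 0.0000)  (base)
link 0: phi[0] = 95 = 95 deg
  cos(95 deg) = -0.0872, sin(95 deg) = 0.9962
  joint[1] = (0.0000, 0.0000) + 4.6 * (-0.0872, 0.9962) = (0.0000 + -0.4009, 0.0000 + 4.5825) = (-0.4009, 4.5825)
link 1: phi[1] = 95 + 130 = 225 deg
  cos(225 deg) = -0.7071, sin(225 deg) = -0.7071
  joint[2] = (-0.4009, 4.5825) + 8.7 * (-0.7071, -0.7071) = (-0.4009 + -6.1518, 4.5825 + -6.1518) = (-6.5527, -1.5693)
link 2: phi[2] = 95 + 130 + 125 = 350 deg
  cos(350 deg) = 0.9848, sin(350 deg) = -0.1736
  joint[3] = (-6.5527, -1.5693) + 3.8 * (0.9848, -0.1736) = (-6.5527 + 3.7423, -1.5693 + -0.6599) = (-2.8105, -2.2292)
End effector: (-2.8105, -2.2292)

Answer: -2.8105 -2.2292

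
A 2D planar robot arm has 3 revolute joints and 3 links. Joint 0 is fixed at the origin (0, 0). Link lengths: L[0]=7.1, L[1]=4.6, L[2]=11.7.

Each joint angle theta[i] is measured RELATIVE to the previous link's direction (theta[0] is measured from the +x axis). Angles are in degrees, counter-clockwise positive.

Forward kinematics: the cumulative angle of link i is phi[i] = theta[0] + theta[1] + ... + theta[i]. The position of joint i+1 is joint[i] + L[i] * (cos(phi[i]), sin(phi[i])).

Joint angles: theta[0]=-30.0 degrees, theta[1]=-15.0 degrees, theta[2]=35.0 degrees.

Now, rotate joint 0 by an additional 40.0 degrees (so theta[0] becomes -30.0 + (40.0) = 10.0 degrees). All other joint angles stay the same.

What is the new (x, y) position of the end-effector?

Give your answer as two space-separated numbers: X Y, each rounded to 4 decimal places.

Answer: 21.7071 6.6820

Derivation:
joint[0] = (0.0000, 0.0000)  (base)
link 0: phi[0] = 10 = 10 deg
  cos(10 deg) = 0.9848, sin(10 deg) = 0.1736
  joint[1] = (0.0000, 0.0000) + 7.1 * (0.9848, 0.1736) = (0.0000 + 6.9921, 0.0000 + 1.2329) = (6.9921, 1.2329)
link 1: phi[1] = 10 + -15 = -5 deg
  cos(-5 deg) = 0.9962, sin(-5 deg) = -0.0872
  joint[2] = (6.9921, 1.2329) + 4.6 * (0.9962, -0.0872) = (6.9921 + 4.5825, 1.2329 + -0.4009) = (11.5746, 0.8320)
link 2: phi[2] = 10 + -15 + 35 = 30 deg
  cos(30 deg) = 0.8660, sin(30 deg) = 0.5000
  joint[3] = (11.5746, 0.8320) + 11.7 * (0.8660, 0.5000) = (11.5746 + 10.1325, 0.8320 + 5.8500) = (21.7071, 6.6820)
End effector: (21.7071, 6.6820)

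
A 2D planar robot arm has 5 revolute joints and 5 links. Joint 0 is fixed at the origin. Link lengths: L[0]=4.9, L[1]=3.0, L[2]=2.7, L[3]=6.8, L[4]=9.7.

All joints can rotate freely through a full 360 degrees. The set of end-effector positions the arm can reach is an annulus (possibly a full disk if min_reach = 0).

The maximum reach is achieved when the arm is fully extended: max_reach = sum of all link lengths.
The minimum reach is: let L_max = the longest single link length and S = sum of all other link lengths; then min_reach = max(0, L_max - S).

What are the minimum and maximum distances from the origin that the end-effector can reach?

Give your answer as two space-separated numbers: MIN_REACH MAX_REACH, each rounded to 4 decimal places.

Link lengths: [4.9, 3.0, 2.7, 6.8, 9.7]
max_reach = 4.9 + 3 + 2.7 + 6.8 + 9.7 = 27.1
L_max = max([4.9, 3.0, 2.7, 6.8, 9.7]) = 9.7
S (sum of others) = 27.1 - 9.7 = 17.4
min_reach = max(0, 9.7 - 17.4) = max(0, -7.7) = 0

Answer: 0.0000 27.1000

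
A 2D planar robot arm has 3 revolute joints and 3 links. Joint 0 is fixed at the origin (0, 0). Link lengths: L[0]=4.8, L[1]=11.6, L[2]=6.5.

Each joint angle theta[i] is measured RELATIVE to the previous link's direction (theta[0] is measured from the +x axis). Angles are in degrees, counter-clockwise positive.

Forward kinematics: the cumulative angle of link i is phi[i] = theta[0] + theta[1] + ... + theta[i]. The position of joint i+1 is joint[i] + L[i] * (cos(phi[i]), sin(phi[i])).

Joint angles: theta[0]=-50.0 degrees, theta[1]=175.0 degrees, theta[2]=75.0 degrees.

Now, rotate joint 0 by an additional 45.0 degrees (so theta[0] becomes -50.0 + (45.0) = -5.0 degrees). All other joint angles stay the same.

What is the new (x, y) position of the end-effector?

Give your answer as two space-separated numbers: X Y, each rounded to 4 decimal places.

Answer: -9.3891 -4.2950

Derivation:
joint[0] = (0.0000, 0.0000)  (base)
link 0: phi[0] = -5 = -5 deg
  cos(-5 deg) = 0.9962, sin(-5 deg) = -0.0872
  joint[1] = (0.0000, 0.0000) + 4.8 * (0.9962, -0.0872) = (0.0000 + 4.7817, 0.0000 + -0.4183) = (4.7817, -0.4183)
link 1: phi[1] = -5 + 175 = 170 deg
  cos(170 deg) = -0.9848, sin(170 deg) = 0.1736
  joint[2] = (4.7817, -0.4183) + 11.6 * (-0.9848, 0.1736) = (4.7817 + -11.4238, -0.4183 + 2.0143) = (-6.6420, 1.5960)
link 2: phi[2] = -5 + 175 + 75 = 245 deg
  cos(245 deg) = -0.4226, sin(245 deg) = -0.9063
  joint[3] = (-6.6420, 1.5960) + 6.5 * (-0.4226, -0.9063) = (-6.6420 + -2.7470, 1.5960 + -5.8910) = (-9.3891, -4.2950)
End effector: (-9.3891, -4.2950)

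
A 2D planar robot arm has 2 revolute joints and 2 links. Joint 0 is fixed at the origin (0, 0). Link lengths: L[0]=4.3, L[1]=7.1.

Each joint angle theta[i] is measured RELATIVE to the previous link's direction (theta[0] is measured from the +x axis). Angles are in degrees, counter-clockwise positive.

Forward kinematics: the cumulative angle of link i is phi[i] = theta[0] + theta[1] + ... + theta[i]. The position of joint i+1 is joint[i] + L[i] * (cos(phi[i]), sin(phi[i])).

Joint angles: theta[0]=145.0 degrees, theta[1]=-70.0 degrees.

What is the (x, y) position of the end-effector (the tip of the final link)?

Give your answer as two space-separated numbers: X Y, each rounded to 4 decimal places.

joint[0] = (0.0000, 0.0000)  (base)
link 0: phi[0] = 145 = 145 deg
  cos(145 deg) = -0.8192, sin(145 deg) = 0.5736
  joint[1] = (0.0000, 0.0000) + 4.3 * (-0.8192, 0.5736) = (0.0000 + -3.5224, 0.0000 + 2.4664) = (-3.5224, 2.4664)
link 1: phi[1] = 145 + -70 = 75 deg
  cos(75 deg) = 0.2588, sin(75 deg) = 0.9659
  joint[2] = (-3.5224, 2.4664) + 7.1 * (0.2588, 0.9659) = (-3.5224 + 1.8376, 2.4664 + 6.8581) = (-1.6847, 9.3245)
End effector: (-1.6847, 9.3245)

Answer: -1.6847 9.3245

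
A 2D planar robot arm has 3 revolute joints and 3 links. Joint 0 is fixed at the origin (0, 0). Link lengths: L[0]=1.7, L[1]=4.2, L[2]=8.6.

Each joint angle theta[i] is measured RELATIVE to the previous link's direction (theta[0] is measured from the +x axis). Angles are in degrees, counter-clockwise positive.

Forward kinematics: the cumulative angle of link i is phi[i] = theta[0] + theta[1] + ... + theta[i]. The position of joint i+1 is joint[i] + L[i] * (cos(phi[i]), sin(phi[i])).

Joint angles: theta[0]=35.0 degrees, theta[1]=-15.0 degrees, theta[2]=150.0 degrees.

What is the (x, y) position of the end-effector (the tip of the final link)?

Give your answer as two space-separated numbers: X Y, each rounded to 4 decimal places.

Answer: -3.1301 3.9049

Derivation:
joint[0] = (0.0000, 0.0000)  (base)
link 0: phi[0] = 35 = 35 deg
  cos(35 deg) = 0.8192, sin(35 deg) = 0.5736
  joint[1] = (0.0000, 0.0000) + 1.7 * (0.8192, 0.5736) = (0.0000 + 1.3926, 0.0000 + 0.9751) = (1.3926, 0.9751)
link 1: phi[1] = 35 + -15 = 20 deg
  cos(20 deg) = 0.9397, sin(20 deg) = 0.3420
  joint[2] = (1.3926, 0.9751) + 4.2 * (0.9397, 0.3420) = (1.3926 + 3.9467, 0.9751 + 1.4365) = (5.3393, 2.4116)
link 2: phi[2] = 35 + -15 + 150 = 170 deg
  cos(170 deg) = -0.9848, sin(170 deg) = 0.1736
  joint[3] = (5.3393, 2.4116) + 8.6 * (-0.9848, 0.1736) = (5.3393 + -8.4693, 2.4116 + 1.4934) = (-3.1301, 3.9049)
End effector: (-3.1301, 3.9049)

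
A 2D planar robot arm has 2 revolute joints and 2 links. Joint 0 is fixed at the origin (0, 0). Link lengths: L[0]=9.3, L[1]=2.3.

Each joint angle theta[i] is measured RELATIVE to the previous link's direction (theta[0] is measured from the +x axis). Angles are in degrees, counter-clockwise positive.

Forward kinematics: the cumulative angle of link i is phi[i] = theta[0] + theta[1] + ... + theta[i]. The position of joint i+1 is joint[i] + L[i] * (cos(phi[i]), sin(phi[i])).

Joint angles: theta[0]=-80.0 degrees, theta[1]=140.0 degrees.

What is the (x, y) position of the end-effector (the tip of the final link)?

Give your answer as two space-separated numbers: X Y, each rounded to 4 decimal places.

Answer: 2.7649 -7.1669

Derivation:
joint[0] = (0.0000, 0.0000)  (base)
link 0: phi[0] = -80 = -80 deg
  cos(-80 deg) = 0.1736, sin(-80 deg) = -0.9848
  joint[1] = (0.0000, 0.0000) + 9.3 * (0.1736, -0.9848) = (0.0000 + 1.6149, 0.0000 + -9.1587) = (1.6149, -9.1587)
link 1: phi[1] = -80 + 140 = 60 deg
  cos(60 deg) = 0.5000, sin(60 deg) = 0.8660
  joint[2] = (1.6149, -9.1587) + 2.3 * (0.5000, 0.8660) = (1.6149 + 1.1500, -9.1587 + 1.9919) = (2.7649, -7.1669)
End effector: (2.7649, -7.1669)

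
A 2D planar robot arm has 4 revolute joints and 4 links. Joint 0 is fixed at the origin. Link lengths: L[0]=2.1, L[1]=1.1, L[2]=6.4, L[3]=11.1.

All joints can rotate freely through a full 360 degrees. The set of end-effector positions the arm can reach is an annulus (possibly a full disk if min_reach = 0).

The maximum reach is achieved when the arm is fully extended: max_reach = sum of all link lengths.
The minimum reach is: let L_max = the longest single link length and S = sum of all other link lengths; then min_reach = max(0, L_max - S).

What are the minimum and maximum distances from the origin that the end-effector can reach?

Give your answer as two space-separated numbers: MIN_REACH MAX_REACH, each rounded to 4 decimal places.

Answer: 1.5000 20.7000

Derivation:
Link lengths: [2.1, 1.1, 6.4, 11.1]
max_reach = 2.1 + 1.1 + 6.4 + 11.1 = 20.7
L_max = max([2.1, 1.1, 6.4, 11.1]) = 11.1
S (sum of others) = 20.7 - 11.1 = 9.6
min_reach = max(0, 11.1 - 9.6) = max(0, 1.5) = 1.5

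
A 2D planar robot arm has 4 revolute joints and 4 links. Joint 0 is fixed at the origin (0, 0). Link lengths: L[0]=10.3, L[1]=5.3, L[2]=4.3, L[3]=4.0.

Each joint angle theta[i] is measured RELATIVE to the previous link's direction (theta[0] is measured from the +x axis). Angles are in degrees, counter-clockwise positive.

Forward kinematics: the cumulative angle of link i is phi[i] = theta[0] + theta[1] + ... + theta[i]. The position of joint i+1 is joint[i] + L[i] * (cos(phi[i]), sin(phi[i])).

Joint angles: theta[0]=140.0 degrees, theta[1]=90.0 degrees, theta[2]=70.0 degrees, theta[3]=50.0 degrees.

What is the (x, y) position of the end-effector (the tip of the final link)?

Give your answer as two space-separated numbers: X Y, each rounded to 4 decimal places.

joint[0] = (0.0000, 0.0000)  (base)
link 0: phi[0] = 140 = 140 deg
  cos(140 deg) = -0.7660, sin(140 deg) = 0.6428
  joint[1] = (0.0000, 0.0000) + 10.3 * (-0.7660, 0.6428) = (0.0000 + -7.8903, 0.0000 + 6.6207) = (-7.8903, 6.6207)
link 1: phi[1] = 140 + 90 = 230 deg
  cos(230 deg) = -0.6428, sin(230 deg) = -0.7660
  joint[2] = (-7.8903, 6.6207) + 5.3 * (-0.6428, -0.7660) = (-7.8903 + -3.4068, 6.6207 + -4.0600) = (-11.2970, 2.5607)
link 2: phi[2] = 140 + 90 + 70 = 300 deg
  cos(300 deg) = 0.5000, sin(300 deg) = -0.8660
  joint[3] = (-11.2970, 2.5607) + 4.3 * (0.5000, -0.8660) = (-11.2970 + 2.1500, 2.5607 + -3.7239) = (-9.1470, -1.1632)
link 3: phi[3] = 140 + 90 + 70 + 50 = 350 deg
  cos(350 deg) = 0.9848, sin(350 deg) = -0.1736
  joint[4] = (-9.1470, -1.1632) + 4 * (0.9848, -0.1736) = (-9.1470 + 3.9392, -1.1632 + -0.6946) = (-5.2078, -1.8578)
End effector: (-5.2078, -1.8578)

Answer: -5.2078 -1.8578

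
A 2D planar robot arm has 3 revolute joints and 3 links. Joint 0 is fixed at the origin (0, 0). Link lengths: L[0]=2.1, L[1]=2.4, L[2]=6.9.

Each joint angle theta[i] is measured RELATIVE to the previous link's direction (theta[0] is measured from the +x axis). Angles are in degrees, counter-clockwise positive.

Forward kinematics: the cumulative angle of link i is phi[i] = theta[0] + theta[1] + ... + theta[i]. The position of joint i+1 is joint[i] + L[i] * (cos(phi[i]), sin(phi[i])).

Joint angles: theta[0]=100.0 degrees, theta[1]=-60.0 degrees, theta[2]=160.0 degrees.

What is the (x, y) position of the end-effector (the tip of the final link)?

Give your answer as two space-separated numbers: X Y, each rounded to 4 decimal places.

joint[0] = (0.0000, 0.0000)  (base)
link 0: phi[0] = 100 = 100 deg
  cos(100 deg) = -0.1736, sin(100 deg) = 0.9848
  joint[1] = (0.0000, 0.0000) + 2.1 * (-0.1736, 0.9848) = (0.0000 + -0.3647, 0.0000 + 2.0681) = (-0.3647, 2.0681)
link 1: phi[1] = 100 + -60 = 40 deg
  cos(40 deg) = 0.7660, sin(40 deg) = 0.6428
  joint[2] = (-0.3647, 2.0681) + 2.4 * (0.7660, 0.6428) = (-0.3647 + 1.8385, 2.0681 + 1.5427) = (1.4738, 3.6108)
link 2: phi[2] = 100 + -60 + 160 = 200 deg
  cos(200 deg) = -0.9397, sin(200 deg) = -0.3420
  joint[3] = (1.4738, 3.6108) + 6.9 * (-0.9397, -0.3420) = (1.4738 + -6.4839, 3.6108 + -2.3599) = (-5.0100, 1.2508)
End effector: (-5.0100, 1.2508)

Answer: -5.0100 1.2508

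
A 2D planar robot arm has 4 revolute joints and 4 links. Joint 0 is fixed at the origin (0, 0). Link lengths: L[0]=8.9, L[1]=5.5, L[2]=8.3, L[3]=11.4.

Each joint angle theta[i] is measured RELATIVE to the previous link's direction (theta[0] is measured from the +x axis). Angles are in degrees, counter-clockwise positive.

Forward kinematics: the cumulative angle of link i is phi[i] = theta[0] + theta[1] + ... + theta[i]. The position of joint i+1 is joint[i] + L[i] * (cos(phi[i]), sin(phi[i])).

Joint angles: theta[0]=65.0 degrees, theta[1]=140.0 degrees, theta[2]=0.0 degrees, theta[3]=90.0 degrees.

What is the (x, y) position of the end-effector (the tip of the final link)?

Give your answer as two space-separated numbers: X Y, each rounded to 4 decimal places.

Answer: -3.9279 -8.0979

Derivation:
joint[0] = (0.0000, 0.0000)  (base)
link 0: phi[0] = 65 = 65 deg
  cos(65 deg) = 0.4226, sin(65 deg) = 0.9063
  joint[1] = (0.0000, 0.0000) + 8.9 * (0.4226, 0.9063) = (0.0000 + 3.7613, 0.0000 + 8.0661) = (3.7613, 8.0661)
link 1: phi[1] = 65 + 140 = 205 deg
  cos(205 deg) = -0.9063, sin(205 deg) = -0.4226
  joint[2] = (3.7613, 8.0661) + 5.5 * (-0.9063, -0.4226) = (3.7613 + -4.9847, 8.0661 + -2.3244) = (-1.2234, 5.7417)
link 2: phi[2] = 65 + 140 + 0 = 205 deg
  cos(205 deg) = -0.9063, sin(205 deg) = -0.4226
  joint[3] = (-1.2234, 5.7417) + 8.3 * (-0.9063, -0.4226) = (-1.2234 + -7.5224, 5.7417 + -3.5077) = (-8.7457, 2.2340)
link 3: phi[3] = 65 + 140 + 0 + 90 = 295 deg
  cos(295 deg) = 0.4226, sin(295 deg) = -0.9063
  joint[4] = (-8.7457, 2.2340) + 11.4 * (0.4226, -0.9063) = (-8.7457 + 4.8178, 2.2340 + -10.3319) = (-3.9279, -8.0979)
End effector: (-3.9279, -8.0979)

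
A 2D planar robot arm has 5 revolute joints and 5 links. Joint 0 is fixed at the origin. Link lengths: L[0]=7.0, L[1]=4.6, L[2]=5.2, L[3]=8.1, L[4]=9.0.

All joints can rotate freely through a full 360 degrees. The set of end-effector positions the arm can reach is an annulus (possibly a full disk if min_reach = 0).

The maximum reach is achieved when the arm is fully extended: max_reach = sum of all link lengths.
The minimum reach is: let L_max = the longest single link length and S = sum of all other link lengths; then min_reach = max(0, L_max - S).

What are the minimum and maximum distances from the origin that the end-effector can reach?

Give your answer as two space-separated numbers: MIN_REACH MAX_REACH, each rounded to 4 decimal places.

Link lengths: [7.0, 4.6, 5.2, 8.1, 9.0]
max_reach = 7 + 4.6 + 5.2 + 8.1 + 9 = 33.9
L_max = max([7.0, 4.6, 5.2, 8.1, 9.0]) = 9
S (sum of others) = 33.9 - 9 = 24.9
min_reach = max(0, 9 - 24.9) = max(0, -15.9) = 0

Answer: 0.0000 33.9000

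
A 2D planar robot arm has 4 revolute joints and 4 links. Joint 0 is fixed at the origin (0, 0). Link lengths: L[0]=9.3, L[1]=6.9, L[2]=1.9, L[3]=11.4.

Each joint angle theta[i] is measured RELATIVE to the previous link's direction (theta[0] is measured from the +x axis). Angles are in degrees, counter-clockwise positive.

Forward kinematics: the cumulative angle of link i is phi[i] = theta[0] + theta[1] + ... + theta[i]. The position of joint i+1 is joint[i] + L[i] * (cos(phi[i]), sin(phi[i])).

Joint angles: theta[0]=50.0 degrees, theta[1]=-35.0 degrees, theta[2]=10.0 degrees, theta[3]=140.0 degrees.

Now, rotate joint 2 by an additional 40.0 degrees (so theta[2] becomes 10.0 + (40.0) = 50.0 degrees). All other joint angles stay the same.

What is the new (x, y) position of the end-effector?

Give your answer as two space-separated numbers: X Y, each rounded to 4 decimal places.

Answer: 3.1139 5.8142

Derivation:
joint[0] = (0.0000, 0.0000)  (base)
link 0: phi[0] = 50 = 50 deg
  cos(50 deg) = 0.6428, sin(50 deg) = 0.7660
  joint[1] = (0.0000, 0.0000) + 9.3 * (0.6428, 0.7660) = (0.0000 + 5.9779, 0.0000 + 7.1242) = (5.9779, 7.1242)
link 1: phi[1] = 50 + -35 = 15 deg
  cos(15 deg) = 0.9659, sin(15 deg) = 0.2588
  joint[2] = (5.9779, 7.1242) + 6.9 * (0.9659, 0.2588) = (5.9779 + 6.6649, 7.1242 + 1.7859) = (12.6428, 8.9101)
link 2: phi[2] = 50 + -35 + 50 = 65 deg
  cos(65 deg) = 0.4226, sin(65 deg) = 0.9063
  joint[3] = (12.6428, 8.9101) + 1.9 * (0.4226, 0.9063) = (12.6428 + 0.8030, 8.9101 + 1.7220) = (13.4458, 10.6320)
link 3: phi[3] = 50 + -35 + 50 + 140 = 205 deg
  cos(205 deg) = -0.9063, sin(205 deg) = -0.4226
  joint[4] = (13.4458, 10.6320) + 11.4 * (-0.9063, -0.4226) = (13.4458 + -10.3319, 10.6320 + -4.8178) = (3.1139, 5.8142)
End effector: (3.1139, 5.8142)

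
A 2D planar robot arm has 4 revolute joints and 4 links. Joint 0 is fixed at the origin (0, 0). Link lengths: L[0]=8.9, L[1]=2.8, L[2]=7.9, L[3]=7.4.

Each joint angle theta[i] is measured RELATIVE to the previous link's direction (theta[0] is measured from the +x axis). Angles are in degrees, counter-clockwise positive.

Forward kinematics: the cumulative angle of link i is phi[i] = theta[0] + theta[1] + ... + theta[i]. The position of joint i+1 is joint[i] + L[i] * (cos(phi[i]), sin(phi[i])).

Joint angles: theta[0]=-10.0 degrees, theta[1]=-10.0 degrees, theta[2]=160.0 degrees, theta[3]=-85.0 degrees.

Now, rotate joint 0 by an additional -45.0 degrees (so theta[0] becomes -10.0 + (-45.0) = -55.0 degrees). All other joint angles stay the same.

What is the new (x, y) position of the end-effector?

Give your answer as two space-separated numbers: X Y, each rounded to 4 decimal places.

Answer: 12.8872 -0.6732

Derivation:
joint[0] = (0.0000, 0.0000)  (base)
link 0: phi[0] = -55 = -55 deg
  cos(-55 deg) = 0.5736, sin(-55 deg) = -0.8192
  joint[1] = (0.0000, 0.0000) + 8.9 * (0.5736, -0.8192) = (0.0000 + 5.1048, 0.0000 + -7.2905) = (5.1048, -7.2905)
link 1: phi[1] = -55 + -10 = -65 deg
  cos(-65 deg) = 0.4226, sin(-65 deg) = -0.9063
  joint[2] = (5.1048, -7.2905) + 2.8 * (0.4226, -0.9063) = (5.1048 + 1.1833, -7.2905 + -2.5377) = (6.2882, -9.8281)
link 2: phi[2] = -55 + -10 + 160 = 95 deg
  cos(95 deg) = -0.0872, sin(95 deg) = 0.9962
  joint[3] = (6.2882, -9.8281) + 7.9 * (-0.0872, 0.9962) = (6.2882 + -0.6885, -9.8281 + 7.8699) = (5.5996, -1.9582)
link 3: phi[3] = -55 + -10 + 160 + -85 = 10 deg
  cos(10 deg) = 0.9848, sin(10 deg) = 0.1736
  joint[4] = (5.5996, -1.9582) + 7.4 * (0.9848, 0.1736) = (5.5996 + 7.2876, -1.9582 + 1.2850) = (12.8872, -0.6732)
End effector: (12.8872, -0.6732)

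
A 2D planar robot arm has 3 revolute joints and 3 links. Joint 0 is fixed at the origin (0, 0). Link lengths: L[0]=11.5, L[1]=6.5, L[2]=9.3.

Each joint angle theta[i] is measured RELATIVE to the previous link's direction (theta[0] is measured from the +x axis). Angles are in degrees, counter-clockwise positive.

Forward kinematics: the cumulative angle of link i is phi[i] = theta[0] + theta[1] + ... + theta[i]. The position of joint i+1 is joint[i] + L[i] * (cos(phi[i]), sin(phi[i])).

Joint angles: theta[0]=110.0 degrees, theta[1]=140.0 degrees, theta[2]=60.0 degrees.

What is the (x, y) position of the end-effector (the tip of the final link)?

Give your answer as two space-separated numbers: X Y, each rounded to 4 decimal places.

Answer: -0.1784 -2.4258

Derivation:
joint[0] = (0.0000, 0.0000)  (base)
link 0: phi[0] = 110 = 110 deg
  cos(110 deg) = -0.3420, sin(110 deg) = 0.9397
  joint[1] = (0.0000, 0.0000) + 11.5 * (-0.3420, 0.9397) = (0.0000 + -3.9332, 0.0000 + 10.8065) = (-3.9332, 10.8065)
link 1: phi[1] = 110 + 140 = 250 deg
  cos(250 deg) = -0.3420, sin(250 deg) = -0.9397
  joint[2] = (-3.9332, 10.8065) + 6.5 * (-0.3420, -0.9397) = (-3.9332 + -2.2231, 10.8065 + -6.1080) = (-6.1564, 4.6985)
link 2: phi[2] = 110 + 140 + 60 = 310 deg
  cos(310 deg) = 0.6428, sin(310 deg) = -0.7660
  joint[3] = (-6.1564, 4.6985) + 9.3 * (0.6428, -0.7660) = (-6.1564 + 5.9779, 4.6985 + -7.1242) = (-0.1784, -2.4258)
End effector: (-0.1784, -2.4258)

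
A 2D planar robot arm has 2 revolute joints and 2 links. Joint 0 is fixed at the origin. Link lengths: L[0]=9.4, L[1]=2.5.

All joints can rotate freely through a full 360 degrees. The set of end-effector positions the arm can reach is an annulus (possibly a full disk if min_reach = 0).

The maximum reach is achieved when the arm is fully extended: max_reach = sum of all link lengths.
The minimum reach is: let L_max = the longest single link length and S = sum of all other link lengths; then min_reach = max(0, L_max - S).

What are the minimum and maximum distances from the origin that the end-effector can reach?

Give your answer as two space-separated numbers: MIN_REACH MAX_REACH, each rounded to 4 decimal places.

Answer: 6.9000 11.9000

Derivation:
Link lengths: [9.4, 2.5]
max_reach = 9.4 + 2.5 = 11.9
L_max = max([9.4, 2.5]) = 9.4
S (sum of others) = 11.9 - 9.4 = 2.5
min_reach = max(0, 9.4 - 2.5) = max(0, 6.9) = 6.9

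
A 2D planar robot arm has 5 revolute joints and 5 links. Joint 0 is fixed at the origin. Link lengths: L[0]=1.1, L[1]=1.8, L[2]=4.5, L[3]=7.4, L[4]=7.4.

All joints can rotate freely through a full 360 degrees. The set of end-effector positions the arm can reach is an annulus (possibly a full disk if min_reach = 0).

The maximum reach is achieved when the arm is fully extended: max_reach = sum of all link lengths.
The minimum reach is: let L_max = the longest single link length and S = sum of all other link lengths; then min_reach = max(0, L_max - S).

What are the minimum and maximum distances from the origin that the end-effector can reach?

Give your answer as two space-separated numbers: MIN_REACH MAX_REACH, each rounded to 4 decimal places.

Answer: 0.0000 22.2000

Derivation:
Link lengths: [1.1, 1.8, 4.5, 7.4, 7.4]
max_reach = 1.1 + 1.8 + 4.5 + 7.4 + 7.4 = 22.2
L_max = max([1.1, 1.8, 4.5, 7.4, 7.4]) = 7.4
S (sum of others) = 22.2 - 7.4 = 14.8
min_reach = max(0, 7.4 - 14.8) = max(0, -7.4) = 0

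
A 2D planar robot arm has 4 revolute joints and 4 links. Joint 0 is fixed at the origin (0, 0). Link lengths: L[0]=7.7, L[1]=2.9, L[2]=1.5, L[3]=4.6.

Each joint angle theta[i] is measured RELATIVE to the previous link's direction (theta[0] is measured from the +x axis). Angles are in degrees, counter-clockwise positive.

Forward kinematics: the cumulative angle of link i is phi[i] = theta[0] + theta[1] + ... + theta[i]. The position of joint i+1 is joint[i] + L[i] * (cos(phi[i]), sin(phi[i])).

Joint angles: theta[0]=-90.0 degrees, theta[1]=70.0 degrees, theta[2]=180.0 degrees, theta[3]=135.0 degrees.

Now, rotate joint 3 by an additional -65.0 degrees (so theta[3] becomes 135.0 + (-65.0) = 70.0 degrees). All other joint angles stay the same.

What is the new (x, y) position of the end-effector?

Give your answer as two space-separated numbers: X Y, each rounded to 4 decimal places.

joint[0] = (0.0000, 0.0000)  (base)
link 0: phi[0] = -90 = -90 deg
  cos(-90 deg) = 0.0000, sin(-90 deg) = -1.0000
  joint[1] = (0.0000, 0.0000) + 7.7 * (0.0000, -1.0000) = (0.0000 + 0.0000, 0.0000 + -7.7000) = (0.0000, -7.7000)
link 1: phi[1] = -90 + 70 = -20 deg
  cos(-20 deg) = 0.9397, sin(-20 deg) = -0.3420
  joint[2] = (0.0000, -7.7000) + 2.9 * (0.9397, -0.3420) = (0.0000 + 2.7251, -7.7000 + -0.9919) = (2.7251, -8.6919)
link 2: phi[2] = -90 + 70 + 180 = 160 deg
  cos(160 deg) = -0.9397, sin(160 deg) = 0.3420
  joint[3] = (2.7251, -8.6919) + 1.5 * (-0.9397, 0.3420) = (2.7251 + -1.4095, -8.6919 + 0.5130) = (1.3156, -8.1788)
link 3: phi[3] = -90 + 70 + 180 + 70 = 230 deg
  cos(230 deg) = -0.6428, sin(230 deg) = -0.7660
  joint[4] = (1.3156, -8.1788) + 4.6 * (-0.6428, -0.7660) = (1.3156 + -2.9568, -8.1788 + -3.5238) = (-1.6413, -11.7026)
End effector: (-1.6413, -11.7026)

Answer: -1.6413 -11.7026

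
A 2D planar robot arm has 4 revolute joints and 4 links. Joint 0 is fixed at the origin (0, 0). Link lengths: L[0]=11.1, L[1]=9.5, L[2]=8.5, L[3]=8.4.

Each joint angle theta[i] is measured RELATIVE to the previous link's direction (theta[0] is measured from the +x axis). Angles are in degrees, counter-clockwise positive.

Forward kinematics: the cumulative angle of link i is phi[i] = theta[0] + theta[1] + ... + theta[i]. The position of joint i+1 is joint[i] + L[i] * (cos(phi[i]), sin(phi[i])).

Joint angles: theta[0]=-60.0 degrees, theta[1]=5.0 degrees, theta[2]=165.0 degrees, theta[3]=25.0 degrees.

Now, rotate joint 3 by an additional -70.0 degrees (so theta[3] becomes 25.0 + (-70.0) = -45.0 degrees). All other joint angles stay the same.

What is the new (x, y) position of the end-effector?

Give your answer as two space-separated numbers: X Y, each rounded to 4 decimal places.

joint[0] = (0.0000, 0.0000)  (base)
link 0: phi[0] = -60 = -60 deg
  cos(-60 deg) = 0.5000, sin(-60 deg) = -0.8660
  joint[1] = (0.0000, 0.0000) + 11.1 * (0.5000, -0.8660) = (0.0000 + 5.5500, 0.0000 + -9.6129) = (5.5500, -9.6129)
link 1: phi[1] = -60 + 5 = -55 deg
  cos(-55 deg) = 0.5736, sin(-55 deg) = -0.8192
  joint[2] = (5.5500, -9.6129) + 9.5 * (0.5736, -0.8192) = (5.5500 + 5.4490, -9.6129 + -7.7819) = (10.9990, -17.3948)
link 2: phi[2] = -60 + 5 + 165 = 110 deg
  cos(110 deg) = -0.3420, sin(110 deg) = 0.9397
  joint[3] = (10.9990, -17.3948) + 8.5 * (-0.3420, 0.9397) = (10.9990 + -2.9072, -17.3948 + 7.9874) = (8.0918, -9.4074)
link 3: phi[3] = -60 + 5 + 165 + -45 = 65 deg
  cos(65 deg) = 0.4226, sin(65 deg) = 0.9063
  joint[4] = (8.0918, -9.4074) + 8.4 * (0.4226, 0.9063) = (8.0918 + 3.5500, -9.4074 + 7.6130) = (11.6418, -1.7945)
End effector: (11.6418, -1.7945)

Answer: 11.6418 -1.7945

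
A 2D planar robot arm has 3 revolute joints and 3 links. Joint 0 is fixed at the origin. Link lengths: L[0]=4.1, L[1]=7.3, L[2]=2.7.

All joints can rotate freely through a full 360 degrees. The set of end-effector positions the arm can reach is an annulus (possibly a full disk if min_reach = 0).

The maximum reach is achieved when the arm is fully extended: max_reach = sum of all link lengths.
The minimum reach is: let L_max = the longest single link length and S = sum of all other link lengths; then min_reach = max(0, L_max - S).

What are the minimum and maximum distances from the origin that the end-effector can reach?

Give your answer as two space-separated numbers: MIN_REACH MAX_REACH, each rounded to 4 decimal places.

Link lengths: [4.1, 7.3, 2.7]
max_reach = 4.1 + 7.3 + 2.7 = 14.1
L_max = max([4.1, 7.3, 2.7]) = 7.3
S (sum of others) = 14.1 - 7.3 = 6.8
min_reach = max(0, 7.3 - 6.8) = max(0, 0.5) = 0.5

Answer: 0.5000 14.1000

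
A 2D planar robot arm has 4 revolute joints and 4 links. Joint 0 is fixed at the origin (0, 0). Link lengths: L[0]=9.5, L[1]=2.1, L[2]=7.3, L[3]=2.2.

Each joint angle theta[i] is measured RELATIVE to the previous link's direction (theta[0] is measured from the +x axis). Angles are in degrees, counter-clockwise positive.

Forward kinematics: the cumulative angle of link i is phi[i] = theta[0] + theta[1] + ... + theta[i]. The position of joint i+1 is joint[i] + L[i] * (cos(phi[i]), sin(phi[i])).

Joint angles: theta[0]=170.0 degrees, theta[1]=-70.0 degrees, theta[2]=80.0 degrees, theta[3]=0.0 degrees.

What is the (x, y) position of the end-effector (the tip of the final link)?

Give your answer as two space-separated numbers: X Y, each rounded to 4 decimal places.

joint[0] = (0.0000, 0.0000)  (base)
link 0: phi[0] = 170 = 170 deg
  cos(170 deg) = -0.9848, sin(170 deg) = 0.1736
  joint[1] = (0.0000, 0.0000) + 9.5 * (-0.9848, 0.1736) = (0.0000 + -9.3557, 0.0000 + 1.6497) = (-9.3557, 1.6497)
link 1: phi[1] = 170 + -70 = 100 deg
  cos(100 deg) = -0.1736, sin(100 deg) = 0.9848
  joint[2] = (-9.3557, 1.6497) + 2.1 * (-0.1736, 0.9848) = (-9.3557 + -0.3647, 1.6497 + 2.0681) = (-9.7203, 3.7178)
link 2: phi[2] = 170 + -70 + 80 = 180 deg
  cos(180 deg) = -1.0000, sin(180 deg) = 0.0000
  joint[3] = (-9.7203, 3.7178) + 7.3 * (-1.0000, 0.0000) = (-9.7203 + -7.3000, 3.7178 + 0.0000) = (-17.0203, 3.7178)
link 3: phi[3] = 170 + -70 + 80 + 0 = 180 deg
  cos(180 deg) = -1.0000, sin(180 deg) = 0.0000
  joint[4] = (-17.0203, 3.7178) + 2.2 * (-1.0000, 0.0000) = (-17.0203 + -2.2000, 3.7178 + 0.0000) = (-19.2203, 3.7178)
End effector: (-19.2203, 3.7178)

Answer: -19.2203 3.7178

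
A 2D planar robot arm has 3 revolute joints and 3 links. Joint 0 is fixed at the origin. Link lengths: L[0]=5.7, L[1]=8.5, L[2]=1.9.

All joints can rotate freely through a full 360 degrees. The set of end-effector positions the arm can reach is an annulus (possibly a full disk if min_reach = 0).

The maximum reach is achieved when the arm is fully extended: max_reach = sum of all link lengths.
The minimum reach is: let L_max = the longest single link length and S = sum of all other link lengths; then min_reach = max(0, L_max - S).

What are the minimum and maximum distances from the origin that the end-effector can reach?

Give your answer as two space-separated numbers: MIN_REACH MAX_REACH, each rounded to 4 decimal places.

Answer: 0.9000 16.1000

Derivation:
Link lengths: [5.7, 8.5, 1.9]
max_reach = 5.7 + 8.5 + 1.9 = 16.1
L_max = max([5.7, 8.5, 1.9]) = 8.5
S (sum of others) = 16.1 - 8.5 = 7.6
min_reach = max(0, 8.5 - 7.6) = max(0, 0.9) = 0.9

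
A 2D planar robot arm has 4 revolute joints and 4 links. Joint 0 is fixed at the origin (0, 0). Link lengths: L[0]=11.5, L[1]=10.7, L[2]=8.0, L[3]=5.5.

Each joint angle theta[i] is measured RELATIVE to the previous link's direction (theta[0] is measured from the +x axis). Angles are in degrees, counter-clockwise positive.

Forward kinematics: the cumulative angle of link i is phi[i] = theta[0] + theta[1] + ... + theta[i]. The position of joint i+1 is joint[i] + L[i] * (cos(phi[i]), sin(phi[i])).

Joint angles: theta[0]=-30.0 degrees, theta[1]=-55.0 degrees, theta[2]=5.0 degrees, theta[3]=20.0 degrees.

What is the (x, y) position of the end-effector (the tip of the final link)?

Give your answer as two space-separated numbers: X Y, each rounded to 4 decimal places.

Answer: 15.0310 -29.0509

Derivation:
joint[0] = (0.0000, 0.0000)  (base)
link 0: phi[0] = -30 = -30 deg
  cos(-30 deg) = 0.8660, sin(-30 deg) = -0.5000
  joint[1] = (0.0000, 0.0000) + 11.5 * (0.8660, -0.5000) = (0.0000 + 9.9593, 0.0000 + -5.7500) = (9.9593, -5.7500)
link 1: phi[1] = -30 + -55 = -85 deg
  cos(-85 deg) = 0.0872, sin(-85 deg) = -0.9962
  joint[2] = (9.9593, -5.7500) + 10.7 * (0.0872, -0.9962) = (9.9593 + 0.9326, -5.7500 + -10.6593) = (10.8919, -16.4093)
link 2: phi[2] = -30 + -55 + 5 = -80 deg
  cos(-80 deg) = 0.1736, sin(-80 deg) = -0.9848
  joint[3] = (10.8919, -16.4093) + 8 * (0.1736, -0.9848) = (10.8919 + 1.3892, -16.4093 + -7.8785) = (12.2810, -24.2877)
link 3: phi[3] = -30 + -55 + 5 + 20 = -60 deg
  cos(-60 deg) = 0.5000, sin(-60 deg) = -0.8660
  joint[4] = (12.2810, -24.2877) + 5.5 * (0.5000, -0.8660) = (12.2810 + 2.7500, -24.2877 + -4.7631) = (15.0310, -29.0509)
End effector: (15.0310, -29.0509)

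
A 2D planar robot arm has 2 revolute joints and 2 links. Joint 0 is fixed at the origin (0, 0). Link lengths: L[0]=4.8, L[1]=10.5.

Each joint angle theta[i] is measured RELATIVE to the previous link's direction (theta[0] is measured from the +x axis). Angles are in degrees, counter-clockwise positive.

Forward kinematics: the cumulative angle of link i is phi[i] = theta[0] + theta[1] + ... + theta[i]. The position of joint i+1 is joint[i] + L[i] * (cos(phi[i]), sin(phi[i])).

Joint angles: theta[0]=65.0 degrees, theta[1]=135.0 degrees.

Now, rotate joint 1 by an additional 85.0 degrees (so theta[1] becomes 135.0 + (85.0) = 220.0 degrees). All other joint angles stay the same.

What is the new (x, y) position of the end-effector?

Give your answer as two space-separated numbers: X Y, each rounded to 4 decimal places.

Answer: 4.7462 -5.7919

Derivation:
joint[0] = (0.0000, 0.0000)  (base)
link 0: phi[0] = 65 = 65 deg
  cos(65 deg) = 0.4226, sin(65 deg) = 0.9063
  joint[1] = (0.0000, 0.0000) + 4.8 * (0.4226, 0.9063) = (0.0000 + 2.0286, 0.0000 + 4.3503) = (2.0286, 4.3503)
link 1: phi[1] = 65 + 220 = 285 deg
  cos(285 deg) = 0.2588, sin(285 deg) = -0.9659
  joint[2] = (2.0286, 4.3503) + 10.5 * (0.2588, -0.9659) = (2.0286 + 2.7176, 4.3503 + -10.1422) = (4.7462, -5.7919)
End effector: (4.7462, -5.7919)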